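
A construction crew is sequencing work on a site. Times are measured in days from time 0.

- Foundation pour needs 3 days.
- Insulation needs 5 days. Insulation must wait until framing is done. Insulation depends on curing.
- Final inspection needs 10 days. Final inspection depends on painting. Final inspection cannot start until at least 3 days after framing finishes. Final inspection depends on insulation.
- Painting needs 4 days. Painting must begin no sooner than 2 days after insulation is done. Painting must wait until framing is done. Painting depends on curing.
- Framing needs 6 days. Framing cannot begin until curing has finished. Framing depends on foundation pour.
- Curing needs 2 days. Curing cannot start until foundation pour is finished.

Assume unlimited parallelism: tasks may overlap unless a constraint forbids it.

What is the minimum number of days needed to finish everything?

Foundation pour has no prerequisites, so it starts at day 0 and finishes at day 3.
Curing cannot begin until foundation pour (finishes day 3). It runs from day 3 to 3 + 2 = day 5.
Framing has to wait for curing (finishes day 5); foundation pour (finishes day 3). The latest of these is day 5, so framing runs day 5 to 5 + 6 = day 11.
Insulation needs all of framing (finishes day 11); curing (finishes day 5). That puts its earliest start at day 11; it finishes at 11 + 5 = day 16.
Painting needs all of insulation (finishes day 16, plus 2-day gap → day 18); framing (finishes day 11); curing (finishes day 5). That puts its earliest start at day 18; it finishes at 18 + 4 = day 22.
Final inspection cannot start until painting (finishes day 22); framing (finishes day 11, plus 3-day gap → day 14); insulation (finishes day 16). The controlling bound is day 22, so final inspection finishes at 22 + 10 = day 32.
All tasks are finished once the last one completes. Finish times: Foundation pour at 3, Curing at 5, Framing at 11, Insulation at 16, Painting at 22, Final inspection at 32. The latest is day 32.

32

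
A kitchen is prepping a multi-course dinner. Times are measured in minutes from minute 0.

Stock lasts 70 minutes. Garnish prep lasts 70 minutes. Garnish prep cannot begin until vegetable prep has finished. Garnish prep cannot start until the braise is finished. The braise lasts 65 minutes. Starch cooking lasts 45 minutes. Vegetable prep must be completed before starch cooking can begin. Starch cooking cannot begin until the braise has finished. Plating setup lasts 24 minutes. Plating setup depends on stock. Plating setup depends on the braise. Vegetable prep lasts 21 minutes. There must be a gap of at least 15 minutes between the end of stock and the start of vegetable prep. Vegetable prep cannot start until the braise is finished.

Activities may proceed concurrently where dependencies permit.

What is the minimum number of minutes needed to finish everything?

The braise has no prerequisites, so it starts at minute 0 and finishes at minute 65.
Nothing blocks stock, so it runs from minute 0 to minute 70.
Plating setup has to wait for stock (finishes minute 70); the braise (finishes minute 65). The latest of these is minute 70, so plating setup runs minute 70 to 70 + 24 = minute 94.
For vegetable prep: stock (finishes minute 70, plus 15-minute gap → minute 85); the braise (finishes minute 65). Taking the maximum gives a start of minute 85, and it finishes at 85 + 21 = minute 106.
Garnish prep has to wait for vegetable prep (finishes minute 106); the braise (finishes minute 65). The latest of these is minute 106, so garnish prep runs minute 106 to 106 + 70 = minute 176.
Starch cooking needs all of vegetable prep (finishes minute 106); the braise (finishes minute 65). That puts its earliest start at minute 106; it finishes at 106 + 45 = minute 151.
All tasks are finished once the last one completes. Finish times: Stock at 70, The braise at 65, Vegetable prep at 106, Starch cooking at 151, Plating setup at 94, Garnish prep at 176. The latest is minute 176.

176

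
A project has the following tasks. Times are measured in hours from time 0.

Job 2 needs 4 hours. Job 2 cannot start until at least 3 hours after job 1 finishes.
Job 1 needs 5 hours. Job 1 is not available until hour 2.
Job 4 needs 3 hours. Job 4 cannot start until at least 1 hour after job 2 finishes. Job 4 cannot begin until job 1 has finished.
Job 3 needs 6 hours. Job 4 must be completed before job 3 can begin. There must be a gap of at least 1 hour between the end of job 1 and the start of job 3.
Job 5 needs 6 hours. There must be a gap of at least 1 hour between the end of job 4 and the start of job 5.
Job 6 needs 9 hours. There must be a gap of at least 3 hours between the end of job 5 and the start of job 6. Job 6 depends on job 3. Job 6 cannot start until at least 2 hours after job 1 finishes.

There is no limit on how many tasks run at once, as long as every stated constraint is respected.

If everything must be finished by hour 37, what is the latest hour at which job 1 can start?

2

Job 6 must finish by hour 37; it takes 9 hours, so it must start by 37 − 9 = hour 28.
Job 3 feeds into job 6 (must start by hour 28); so job 3 must finish by hour 28 and therefore start by hour 22.
Job 5 has to be done before job 6 (must start by hour 28, minus 3-hour gap → hour 25). That means finishing by hour 25, i.e. starting by 25 − 6 = hour 19.
Job 4 feeds job 3 (must start by hour 22); job 5 (must start by hour 19, minus 1-hour gap → hour 18). Taking the minimum, job 4 must finish by hour 18 and start by 18 − 3 = hour 15.
Job 2 has to be done before job 4 (must start by hour 15, minus 1-hour gap → hour 14). That means finishing by hour 14, i.e. starting by 14 − 4 = hour 10.
Job 1 has several dependents: job 2 (must start by hour 10, minus 3-hour gap → hour 7); job 3 (must start by hour 22, minus 1-hour gap → hour 21); job 4 (must start by hour 15); job 6 (must start by hour 28, minus 2-hour gap → hour 26). The earliest of those limits is hour 7, so job 1 must start by 7 − 5 = hour 2.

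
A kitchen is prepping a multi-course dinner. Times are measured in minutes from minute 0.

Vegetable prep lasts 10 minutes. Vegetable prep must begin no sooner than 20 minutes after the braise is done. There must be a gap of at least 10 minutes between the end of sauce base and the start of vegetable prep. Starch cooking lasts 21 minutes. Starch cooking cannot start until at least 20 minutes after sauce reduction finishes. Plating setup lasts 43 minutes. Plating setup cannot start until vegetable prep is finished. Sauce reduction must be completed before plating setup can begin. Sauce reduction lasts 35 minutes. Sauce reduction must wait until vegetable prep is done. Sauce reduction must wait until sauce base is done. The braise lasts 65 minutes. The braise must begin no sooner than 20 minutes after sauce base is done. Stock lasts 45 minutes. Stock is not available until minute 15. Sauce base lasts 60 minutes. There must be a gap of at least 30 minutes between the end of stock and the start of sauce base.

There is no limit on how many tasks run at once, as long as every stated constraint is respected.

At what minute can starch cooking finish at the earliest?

Stock cannot begin until its own release at minute 15. It runs from minute 15 to 15 + 45 = minute 60.
Sauce base cannot begin until stock (finishes minute 60, plus 30-minute gap → minute 90). It runs from minute 90 to 90 + 60 = minute 150.
The braise waits on sauce base (finishes minute 150, plus 20-minute gap → minute 170), so it starts at minute 170 and finishes at 170 + 65 = minute 235.
Vegetable prep has to wait for the braise (finishes minute 235, plus 20-minute gap → minute 255); sauce base (finishes minute 150, plus 10-minute gap → minute 160). The latest of these is minute 255, so vegetable prep runs minute 255 to 255 + 10 = minute 265.
Sauce reduction has to wait for vegetable prep (finishes minute 265); sauce base (finishes minute 150). The latest of these is minute 265, so sauce reduction runs minute 265 to 265 + 35 = minute 300.
Starch cooking waits on sauce reduction (finishes minute 300, plus 20-minute gap → minute 320), so it starts at minute 320 and finishes at 320 + 21 = minute 341.

341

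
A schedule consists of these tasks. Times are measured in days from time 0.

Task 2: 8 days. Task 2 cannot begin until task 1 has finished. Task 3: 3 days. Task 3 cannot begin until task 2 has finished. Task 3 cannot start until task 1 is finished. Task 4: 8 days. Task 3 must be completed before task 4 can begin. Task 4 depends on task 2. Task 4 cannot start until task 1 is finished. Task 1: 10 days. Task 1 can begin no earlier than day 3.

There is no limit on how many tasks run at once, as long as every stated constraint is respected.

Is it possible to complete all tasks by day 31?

No

Task 1 cannot begin until its own release at day 3. It runs from day 3 to 3 + 10 = day 13.
Task 2 cannot begin until task 1 (finishes day 13). It runs from day 13 to 13 + 8 = day 21.
Task 3 has to wait for task 2 (finishes day 21); task 1 (finishes day 13). The latest of these is day 21, so task 3 runs day 21 to 21 + 3 = day 24.
Task 4 cannot start until task 3 (finishes day 24); task 2 (finishes day 21); task 1 (finishes day 13). The controlling bound is day 24, so task 4 finishes at 24 + 8 = day 32.
The earliest everything can be done is day 32, which is after the deadline of 31, so it is not possible.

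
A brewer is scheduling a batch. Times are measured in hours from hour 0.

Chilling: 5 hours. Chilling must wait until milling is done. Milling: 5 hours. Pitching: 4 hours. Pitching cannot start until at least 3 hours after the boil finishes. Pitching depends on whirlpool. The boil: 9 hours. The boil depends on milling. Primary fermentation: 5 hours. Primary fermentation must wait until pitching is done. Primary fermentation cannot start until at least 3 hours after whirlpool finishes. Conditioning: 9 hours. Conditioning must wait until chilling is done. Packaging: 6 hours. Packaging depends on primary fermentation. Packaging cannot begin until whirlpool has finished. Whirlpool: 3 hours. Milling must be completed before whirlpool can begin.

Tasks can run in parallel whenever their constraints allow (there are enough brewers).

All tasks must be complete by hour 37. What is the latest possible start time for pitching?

Nothing follows packaging; the deadline of hour 37 is its only limit. It must start by 37 − 6 = hour 31.
Primary fermentation must finish before packaging (must start by hour 31). With a 5-hour duration, primary fermentation must start by 31 − 5 = hour 26.
Pitching has to be done before primary fermentation (must start by hour 26). That means finishing by hour 26, i.e. starting by 26 − 4 = hour 22.

22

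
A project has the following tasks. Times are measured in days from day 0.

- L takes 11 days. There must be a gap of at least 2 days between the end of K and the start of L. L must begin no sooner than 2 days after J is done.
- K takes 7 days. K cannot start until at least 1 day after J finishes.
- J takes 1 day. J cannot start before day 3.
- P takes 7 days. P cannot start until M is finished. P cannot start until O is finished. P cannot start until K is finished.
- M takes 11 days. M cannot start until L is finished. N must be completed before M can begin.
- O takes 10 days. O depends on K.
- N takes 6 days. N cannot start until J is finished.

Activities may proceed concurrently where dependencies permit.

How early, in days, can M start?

After its own release at day 3, J can start at day 3 and finishes at day 4.
N cannot begin until J (finishes day 4). It runs from day 4 to 4 + 6 = day 10.
K cannot begin until J (finishes day 4, plus 1-day gap → day 5). It runs from day 5 to 5 + 7 = day 12.
For L: K (finishes day 12, plus 2-day gap → day 14); J (finishes day 4, plus 2-day gap → day 6). Taking the maximum gives a start of day 14, and it finishes at 14 + 11 = day 25.
M waits on L (finishes day 25); N (finishes day 10). The latest of these is day 25, which is the earliest M can start.

25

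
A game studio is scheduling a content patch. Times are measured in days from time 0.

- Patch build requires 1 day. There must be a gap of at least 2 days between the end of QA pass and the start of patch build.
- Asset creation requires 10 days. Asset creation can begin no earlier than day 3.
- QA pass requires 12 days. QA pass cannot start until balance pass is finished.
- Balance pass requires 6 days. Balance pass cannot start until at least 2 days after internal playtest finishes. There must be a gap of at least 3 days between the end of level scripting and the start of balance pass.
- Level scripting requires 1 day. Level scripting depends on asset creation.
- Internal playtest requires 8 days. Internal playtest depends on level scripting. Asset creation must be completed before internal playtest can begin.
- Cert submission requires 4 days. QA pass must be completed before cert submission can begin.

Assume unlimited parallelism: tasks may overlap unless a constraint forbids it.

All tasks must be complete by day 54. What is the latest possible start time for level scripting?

21

Cert submission must finish by day 54; it takes 4 days, so it must start by 54 − 4 = day 50.
To finish by day 54, patch build (duration 1) must start no later than day 53.
For QA pass: cert submission (must start by day 50); patch build (must start by day 53, minus 2-day gap → day 51). The most restrictive is day 50; with a 12-day duration, QA pass must start by day 38.
Since QA pass (must start by day 38) depends on it, balance pass must finish by day 38. Backing off its 6-day duration gives a latest start of day 32.
Internal playtest feeds into balance pass (must start by day 32, minus 2-day gap → day 30); so internal playtest must finish by day 30 and therefore start by day 22.
Level scripting has several dependents: internal playtest (must start by day 22); balance pass (must start by day 32, minus 3-day gap → day 29). The earliest of those limits is day 22, so level scripting must start by 22 − 1 = day 21.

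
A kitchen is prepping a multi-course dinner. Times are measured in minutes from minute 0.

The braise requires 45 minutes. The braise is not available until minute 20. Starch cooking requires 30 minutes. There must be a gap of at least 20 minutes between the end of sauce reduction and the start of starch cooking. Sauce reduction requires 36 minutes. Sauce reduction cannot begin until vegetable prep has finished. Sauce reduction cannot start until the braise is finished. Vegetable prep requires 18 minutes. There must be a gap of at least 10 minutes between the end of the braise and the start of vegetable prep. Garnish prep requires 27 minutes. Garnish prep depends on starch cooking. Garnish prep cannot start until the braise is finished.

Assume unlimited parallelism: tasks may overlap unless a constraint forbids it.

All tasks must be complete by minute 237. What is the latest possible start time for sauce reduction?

To finish by minute 237, garnish prep (duration 27) must start no later than minute 210.
Starch cooking must finish before garnish prep (must start by minute 210). With a 30-minute duration, starch cooking must start by 210 − 30 = minute 180.
Sauce reduction must finish before starch cooking (must start by minute 180, minus 20-minute gap → minute 160). With a 36-minute duration, sauce reduction must start by 160 − 36 = minute 124.

124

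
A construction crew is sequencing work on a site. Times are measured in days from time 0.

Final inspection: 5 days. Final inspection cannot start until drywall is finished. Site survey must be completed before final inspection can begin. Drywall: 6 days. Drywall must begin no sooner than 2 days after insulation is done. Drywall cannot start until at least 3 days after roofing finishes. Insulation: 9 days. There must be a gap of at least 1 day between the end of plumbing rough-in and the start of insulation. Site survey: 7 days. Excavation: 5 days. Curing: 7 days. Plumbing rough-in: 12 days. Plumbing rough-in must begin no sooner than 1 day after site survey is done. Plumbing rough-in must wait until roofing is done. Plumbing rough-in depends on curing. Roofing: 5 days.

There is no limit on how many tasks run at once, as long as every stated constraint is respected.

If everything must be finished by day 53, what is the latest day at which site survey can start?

To finish by day 53, final inspection (duration 5) must start no later than day 48.
Drywall feeds into final inspection (must start by day 48); so drywall must finish by day 48 and therefore start by day 42.
Insulation must finish before drywall (must start by day 42, minus 2-day gap → day 40). With a 9-day duration, insulation must start by 40 − 9 = day 31.
Plumbing rough-in must finish before insulation (must start by day 31, minus 1-day gap → day 30). With a 12-day duration, plumbing rough-in must start by 30 − 12 = day 18.
Site survey has several dependents: plumbing rough-in (must start by day 18, minus 1-day gap → day 17); final inspection (must start by day 48). The earliest of those limits is day 17, so site survey must start by 17 − 7 = day 10.

10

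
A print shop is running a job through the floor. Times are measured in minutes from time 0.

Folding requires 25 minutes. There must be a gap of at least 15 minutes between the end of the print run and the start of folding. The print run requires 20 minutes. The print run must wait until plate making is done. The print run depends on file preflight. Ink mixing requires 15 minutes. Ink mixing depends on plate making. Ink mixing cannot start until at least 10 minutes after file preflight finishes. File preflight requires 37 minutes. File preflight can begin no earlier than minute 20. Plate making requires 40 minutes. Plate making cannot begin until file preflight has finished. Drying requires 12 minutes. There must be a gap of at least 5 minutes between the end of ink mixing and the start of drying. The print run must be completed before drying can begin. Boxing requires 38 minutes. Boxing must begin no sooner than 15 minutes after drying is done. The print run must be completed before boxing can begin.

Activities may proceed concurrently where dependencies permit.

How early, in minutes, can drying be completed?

129

File preflight waits on its own release at minute 20, so it starts at minute 20 and finishes at 20 + 37 = minute 57.
Plate making cannot begin until file preflight (finishes minute 57). It runs from minute 57 to 57 + 40 = minute 97.
The print run cannot start until plate making (finishes minute 97); file preflight (finishes minute 57). The controlling bound is minute 97, so the print run finishes at 97 + 20 = minute 117.
For ink mixing: plate making (finishes minute 97); file preflight (finishes minute 57, plus 10-minute gap → minute 67). Taking the maximum gives a start of minute 97, and it finishes at 97 + 15 = minute 112.
Drying cannot start until ink mixing (finishes minute 112, plus 5-minute gap → minute 117); the print run (finishes minute 117). The controlling bound is minute 117, so drying finishes at 117 + 12 = minute 129.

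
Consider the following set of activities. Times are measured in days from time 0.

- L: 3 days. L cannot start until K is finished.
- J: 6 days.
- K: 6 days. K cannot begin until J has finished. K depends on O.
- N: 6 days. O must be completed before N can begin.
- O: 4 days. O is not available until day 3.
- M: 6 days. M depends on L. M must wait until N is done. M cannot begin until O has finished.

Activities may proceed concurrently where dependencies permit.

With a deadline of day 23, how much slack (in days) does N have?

O waits on its own release at day 3, so it starts at day 3 and finishes at 3 + 4 = day 7.
N cannot begin until O (finishes day 7). It runs from day 7 to 7 + 6 = day 13.

Working backward from the deadline:
M must finish by day 23; it takes 6 days, so it must start by 23 − 6 = day 17.
Since M (must start by day 17) depends on it, N must finish by day 17. Backing off its 6-day duration gives a latest start of day 11.
So N can start as early as day 7 and as late as day 11, giving 11 − 7 = 4 days of slack.

4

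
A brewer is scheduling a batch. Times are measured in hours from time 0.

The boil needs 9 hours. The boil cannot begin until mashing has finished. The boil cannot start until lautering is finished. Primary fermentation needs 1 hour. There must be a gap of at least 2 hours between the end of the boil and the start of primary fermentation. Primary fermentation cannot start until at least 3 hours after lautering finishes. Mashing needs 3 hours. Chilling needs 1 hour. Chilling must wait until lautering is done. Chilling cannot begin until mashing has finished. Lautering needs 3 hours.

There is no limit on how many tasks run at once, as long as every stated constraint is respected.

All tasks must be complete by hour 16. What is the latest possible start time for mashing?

Primary fermentation has no dependents, so it just needs to finish by hour 16. Starting by 16 − 1 = hour 15 achieves that.
The boil feeds into primary fermentation (must start by hour 15, minus 2-hour gap → hour 13); so the boil must finish by hour 13 and therefore start by hour 4.
Nothing follows chilling; the deadline of hour 16 is its only limit. It must start by 16 − 1 = hour 15.
Mashing must finish in time for the boil (must start by hour 4); chilling (must start by hour 15). The tightest is hour 4, so mashing must start by 4 − 3 = hour 1.

1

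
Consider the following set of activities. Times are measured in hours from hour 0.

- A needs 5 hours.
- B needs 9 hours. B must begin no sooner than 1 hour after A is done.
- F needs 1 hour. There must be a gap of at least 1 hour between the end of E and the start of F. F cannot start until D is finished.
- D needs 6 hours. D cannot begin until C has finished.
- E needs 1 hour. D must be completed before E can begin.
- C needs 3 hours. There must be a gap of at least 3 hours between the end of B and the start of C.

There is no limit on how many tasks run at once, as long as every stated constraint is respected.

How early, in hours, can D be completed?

A can start immediately at hour 0; it finishes at hour 5.
B cannot begin until A (finishes hour 5, plus 1-hour gap → hour 6). It runs from hour 6 to 6 + 9 = hour 15.
C waits on B (finishes hour 15, plus 3-hour gap → hour 18), so it starts at hour 18 and finishes at 18 + 3 = hour 21.
D waits on C (finishes hour 21), so it starts at hour 21 and finishes at 21 + 6 = hour 27.

27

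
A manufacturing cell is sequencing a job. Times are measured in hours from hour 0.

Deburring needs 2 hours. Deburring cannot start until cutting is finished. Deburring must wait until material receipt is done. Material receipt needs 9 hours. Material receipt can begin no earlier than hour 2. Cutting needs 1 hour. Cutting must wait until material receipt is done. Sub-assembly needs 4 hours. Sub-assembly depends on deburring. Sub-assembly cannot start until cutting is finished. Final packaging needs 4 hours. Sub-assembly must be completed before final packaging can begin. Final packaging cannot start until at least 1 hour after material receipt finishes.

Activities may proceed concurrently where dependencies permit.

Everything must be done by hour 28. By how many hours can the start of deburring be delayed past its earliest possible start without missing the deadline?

6

After its own release at hour 2, material receipt can start at hour 2 and finishes at hour 11.
Cutting waits on material receipt (finishes hour 11), so it starts at hour 11 and finishes at 11 + 1 = hour 12.
Deburring has to wait for cutting (finishes hour 12); material receipt (finishes hour 11). The latest of these is hour 12, so deburring runs hour 12 to 12 + 2 = hour 14.

Working backward from the deadline:
Nothing follows final packaging; the deadline of hour 28 is its only limit. It must start by 28 − 4 = hour 24.
Sub-assembly must finish before final packaging (must start by hour 24). With a 4-hour duration, sub-assembly must start by 24 − 4 = hour 20.
Since sub-assembly (must start by hour 20) depends on it, deburring must finish by hour 20. Backing off its 2-hour duration gives a latest start of hour 18.
So deburring can start as early as hour 12 and as late as hour 18, giving 18 − 12 = 6 hours of slack.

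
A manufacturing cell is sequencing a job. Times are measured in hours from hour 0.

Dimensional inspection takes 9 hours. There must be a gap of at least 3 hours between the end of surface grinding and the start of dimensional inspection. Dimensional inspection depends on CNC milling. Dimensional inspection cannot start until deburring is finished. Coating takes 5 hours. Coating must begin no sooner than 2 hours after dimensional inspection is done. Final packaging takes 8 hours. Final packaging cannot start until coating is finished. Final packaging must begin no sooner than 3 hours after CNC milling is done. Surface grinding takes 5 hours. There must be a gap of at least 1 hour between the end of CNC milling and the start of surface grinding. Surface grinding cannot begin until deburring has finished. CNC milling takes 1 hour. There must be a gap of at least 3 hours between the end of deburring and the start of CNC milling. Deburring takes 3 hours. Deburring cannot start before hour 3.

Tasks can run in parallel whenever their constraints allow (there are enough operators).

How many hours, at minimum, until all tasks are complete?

Deburring cannot begin until its own release at hour 3. It runs from hour 3 to 3 + 3 = hour 6.
CNC milling cannot begin until deburring (finishes hour 6, plus 3-hour gap → hour 9). It runs from hour 9 to 9 + 1 = hour 10.
Surface grinding cannot start until CNC milling (finishes hour 10, plus 1-hour gap → hour 11); deburring (finishes hour 6). The controlling bound is hour 11, so surface grinding finishes at 11 + 5 = hour 16.
Dimensional inspection cannot start until surface grinding (finishes hour 16, plus 3-hour gap → hour 19); CNC milling (finishes hour 10); deburring (finishes hour 6). The controlling bound is hour 19, so dimensional inspection finishes at 19 + 9 = hour 28.
After dimensional inspection (finishes hour 28, plus 2-hour gap → hour 30), coating can start at hour 30 and finishes at hour 35.
For final packaging: coating (finishes hour 35); CNC milling (finishes hour 10, plus 3-hour gap → hour 13). Taking the maximum gives a start of hour 35, and it finishes at 35 + 8 = hour 43.
All tasks are finished once the last one completes. Finish times: Deburring at 6, CNC milling at 10, Surface grinding at 16, Dimensional inspection at 28, Coating at 35, Final packaging at 43. The latest is hour 43.

43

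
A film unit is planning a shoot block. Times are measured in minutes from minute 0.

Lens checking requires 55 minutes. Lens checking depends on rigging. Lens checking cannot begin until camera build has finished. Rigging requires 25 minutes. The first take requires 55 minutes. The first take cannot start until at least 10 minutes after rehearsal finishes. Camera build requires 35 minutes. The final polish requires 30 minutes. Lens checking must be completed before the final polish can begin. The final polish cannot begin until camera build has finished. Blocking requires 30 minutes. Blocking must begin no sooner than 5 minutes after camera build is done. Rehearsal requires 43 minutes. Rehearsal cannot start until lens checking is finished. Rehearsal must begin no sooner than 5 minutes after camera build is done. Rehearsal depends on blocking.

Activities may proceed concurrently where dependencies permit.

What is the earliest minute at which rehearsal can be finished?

133

Camera build has no prerequisites, so it starts at minute 0 and finishes at minute 35.
After camera build (finishes minute 35, plus 5-minute gap → minute 40), blocking can start at minute 40 and finishes at minute 70.
Rigging has no prerequisites, so it starts at minute 0 and finishes at minute 25.
Lens checking needs all of rigging (finishes minute 25); camera build (finishes minute 35). That puts its earliest start at minute 35; it finishes at 35 + 55 = minute 90.
Rehearsal cannot start until lens checking (finishes minute 90); camera build (finishes minute 35, plus 5-minute gap → minute 40); blocking (finishes minute 70). The controlling bound is minute 90, so rehearsal finishes at 90 + 43 = minute 133.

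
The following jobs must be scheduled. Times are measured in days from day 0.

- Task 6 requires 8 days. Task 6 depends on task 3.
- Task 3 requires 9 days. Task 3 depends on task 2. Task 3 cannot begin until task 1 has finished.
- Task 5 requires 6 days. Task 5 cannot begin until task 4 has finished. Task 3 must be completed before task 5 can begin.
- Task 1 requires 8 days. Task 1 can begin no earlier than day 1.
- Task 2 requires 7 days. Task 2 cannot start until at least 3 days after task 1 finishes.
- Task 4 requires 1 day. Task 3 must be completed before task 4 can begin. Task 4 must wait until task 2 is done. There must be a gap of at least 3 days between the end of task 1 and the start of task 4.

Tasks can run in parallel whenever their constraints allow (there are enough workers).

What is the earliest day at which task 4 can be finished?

29

Task 1 waits on its own release at day 1, so it starts at day 1 and finishes at 1 + 8 = day 9.
Task 2 waits on task 1 (finishes day 9, plus 3-day gap → day 12), so it starts at day 12 and finishes at 12 + 7 = day 19.
Task 3 has to wait for task 2 (finishes day 19); task 1 (finishes day 9). The latest of these is day 19, so task 3 runs day 19 to 19 + 9 = day 28.
Task 4 cannot start until task 3 (finishes day 28); task 2 (finishes day 19); task 1 (finishes day 9, plus 3-day gap → day 12). The controlling bound is day 28, so task 4 finishes at 28 + 1 = day 29.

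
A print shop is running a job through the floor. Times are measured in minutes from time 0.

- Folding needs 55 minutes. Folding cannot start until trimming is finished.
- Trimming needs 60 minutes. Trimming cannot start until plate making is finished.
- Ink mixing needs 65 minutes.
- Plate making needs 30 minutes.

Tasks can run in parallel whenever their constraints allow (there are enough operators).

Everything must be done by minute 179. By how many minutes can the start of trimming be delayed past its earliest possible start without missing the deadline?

34

Nothing blocks plate making, so it runs from minute 0 to minute 30.
Trimming cannot begin until plate making (finishes minute 30). It runs from minute 30 to 30 + 60 = minute 90.

Working backward from the deadline:
Nothing follows folding; the deadline of minute 179 is its only limit. It must start by 179 − 55 = minute 124.
Trimming has to be done before folding (must start by minute 124). That means finishing by minute 124, i.e. starting by 124 − 60 = minute 64.
So trimming can start as early as minute 30 and as late as minute 64, giving 64 − 30 = 34 minutes of slack.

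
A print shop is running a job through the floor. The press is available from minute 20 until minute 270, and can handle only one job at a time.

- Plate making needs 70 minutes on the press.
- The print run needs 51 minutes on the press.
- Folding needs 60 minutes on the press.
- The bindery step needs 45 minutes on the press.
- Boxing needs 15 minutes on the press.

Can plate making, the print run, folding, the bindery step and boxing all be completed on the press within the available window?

Yes

The press window is 270 − 20 = 250 minutes.
Running back to back, the jobs need 70 + 51 + 60 + 45 + 15 = 241 minutes on the press.
Since 241 ≤ 250, they fit within the window.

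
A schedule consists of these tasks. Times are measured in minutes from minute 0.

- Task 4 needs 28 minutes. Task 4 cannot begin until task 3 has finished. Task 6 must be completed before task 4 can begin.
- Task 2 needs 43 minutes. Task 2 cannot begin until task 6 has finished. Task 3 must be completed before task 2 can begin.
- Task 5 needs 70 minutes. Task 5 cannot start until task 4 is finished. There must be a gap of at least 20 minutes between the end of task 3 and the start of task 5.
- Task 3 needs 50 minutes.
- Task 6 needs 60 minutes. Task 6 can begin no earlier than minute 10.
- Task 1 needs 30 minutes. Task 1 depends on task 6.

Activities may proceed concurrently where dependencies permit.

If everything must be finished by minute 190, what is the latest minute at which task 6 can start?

Nothing follows task 2; the deadline of minute 190 is its only limit. It must start by 190 − 43 = minute 147.
To finish by minute 190, task 5 (duration 70) must start no later than minute 120.
Since task 5 (must start by minute 120) depends on it, task 4 must finish by minute 120. Backing off its 28-minute duration gives a latest start of minute 92.
Nothing follows task 1; the deadline of minute 190 is its only limit. It must start by 190 − 30 = minute 160.
Task 6 must finish in time for task 1 (must start by minute 160); task 2 (must start by minute 147); task 4 (must start by minute 92). The tightest is minute 92, so task 6 must start by 92 − 60 = minute 32.

32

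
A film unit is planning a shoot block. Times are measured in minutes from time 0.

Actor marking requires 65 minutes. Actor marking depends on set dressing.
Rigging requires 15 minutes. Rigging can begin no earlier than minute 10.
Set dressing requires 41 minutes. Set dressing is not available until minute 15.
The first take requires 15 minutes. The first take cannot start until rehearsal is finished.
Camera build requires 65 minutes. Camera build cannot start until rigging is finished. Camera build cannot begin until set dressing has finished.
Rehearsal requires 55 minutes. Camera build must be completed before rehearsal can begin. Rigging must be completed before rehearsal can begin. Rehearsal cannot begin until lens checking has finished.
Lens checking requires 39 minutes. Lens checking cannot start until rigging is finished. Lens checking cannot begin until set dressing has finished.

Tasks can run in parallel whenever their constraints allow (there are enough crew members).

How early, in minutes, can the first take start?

Set dressing cannot begin until its own release at minute 15. It runs from minute 15 to 15 + 41 = minute 56.
Rigging cannot begin until its own release at minute 10. It runs from minute 10 to 10 + 15 = minute 25.
Lens checking needs all of rigging (finishes minute 25); set dressing (finishes minute 56). That puts its earliest start at minute 56; it finishes at 56 + 39 = minute 95.
Camera build cannot start until rigging (finishes minute 25); set dressing (finishes minute 56). The controlling bound is minute 56, so camera build finishes at 56 + 65 = minute 121.
Rehearsal cannot start until camera build (finishes minute 121); rigging (finishes minute 25); lens checking (finishes minute 95). The controlling bound is minute 121, so rehearsal finishes at 121 + 55 = minute 176.
The first take waits on rehearsal (finishes minute 176), so the earliest it can start is minute 176.

176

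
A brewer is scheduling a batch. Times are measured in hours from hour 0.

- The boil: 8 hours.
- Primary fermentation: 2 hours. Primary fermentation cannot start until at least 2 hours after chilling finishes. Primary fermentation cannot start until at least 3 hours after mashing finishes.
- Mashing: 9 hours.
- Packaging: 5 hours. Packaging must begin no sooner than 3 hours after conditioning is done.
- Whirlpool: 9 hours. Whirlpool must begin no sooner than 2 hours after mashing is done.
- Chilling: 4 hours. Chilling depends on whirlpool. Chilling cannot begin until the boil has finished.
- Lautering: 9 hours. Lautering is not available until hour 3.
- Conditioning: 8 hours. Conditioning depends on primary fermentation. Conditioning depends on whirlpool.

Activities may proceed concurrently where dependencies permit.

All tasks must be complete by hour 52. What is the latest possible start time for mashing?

8

To finish by hour 52, packaging (duration 5) must start no later than hour 47.
Conditioning must finish before packaging (must start by hour 47, minus 3-hour gap → hour 44). With an 8-hour duration, conditioning must start by 44 − 8 = hour 36.
Primary fermentation has to be done before conditioning (must start by hour 36). That means finishing by hour 36, i.e. starting by 36 − 2 = hour 34.
Chilling feeds into primary fermentation (must start by hour 34, minus 2-hour gap → hour 32); so chilling must finish by hour 32 and therefore start by hour 28.
Whirlpool must finish in time for chilling (must start by hour 28); conditioning (must start by hour 36). The tightest is hour 28, so whirlpool must start by 28 − 9 = hour 19.
Mashing must finish in time for whirlpool (must start by hour 19, minus 2-hour gap → hour 17); primary fermentation (must start by hour 34, minus 3-hour gap → hour 31). The tightest is hour 17, so mashing must start by 17 − 9 = hour 8.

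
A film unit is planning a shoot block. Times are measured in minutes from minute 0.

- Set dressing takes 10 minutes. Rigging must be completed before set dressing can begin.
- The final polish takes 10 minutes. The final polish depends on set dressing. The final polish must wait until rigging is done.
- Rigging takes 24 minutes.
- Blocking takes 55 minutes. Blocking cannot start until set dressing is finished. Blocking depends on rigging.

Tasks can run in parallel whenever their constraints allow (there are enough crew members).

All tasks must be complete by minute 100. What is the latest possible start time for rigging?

11

To finish by minute 100, blocking (duration 55) must start no later than minute 45.
To finish by minute 100, the final polish (duration 10) must start no later than minute 90.
Set dressing has several dependents: blocking (must start by minute 45); the final polish (must start by minute 90). The earliest of those limits is minute 45, so set dressing must start by 45 − 10 = minute 35.
Rigging has several dependents: set dressing (must start by minute 35); blocking (must start by minute 45); the final polish (must start by minute 90). The earliest of those limits is minute 35, so rigging must start by 35 − 24 = minute 11.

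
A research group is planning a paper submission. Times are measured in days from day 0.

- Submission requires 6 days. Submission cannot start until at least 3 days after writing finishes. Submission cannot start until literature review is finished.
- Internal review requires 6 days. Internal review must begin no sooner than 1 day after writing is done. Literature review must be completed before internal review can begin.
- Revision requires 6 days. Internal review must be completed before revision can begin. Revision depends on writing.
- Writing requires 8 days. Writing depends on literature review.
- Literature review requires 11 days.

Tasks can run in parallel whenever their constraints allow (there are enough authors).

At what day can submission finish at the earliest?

28

Nothing blocks literature review, so it runs from day 0 to day 11.
Writing cannot begin until literature review (finishes day 11). It runs from day 11 to 11 + 8 = day 19.
Submission needs all of writing (finishes day 19, plus 3-day gap → day 22); literature review (finishes day 11). That puts its earliest start at day 22; it finishes at 22 + 6 = day 28.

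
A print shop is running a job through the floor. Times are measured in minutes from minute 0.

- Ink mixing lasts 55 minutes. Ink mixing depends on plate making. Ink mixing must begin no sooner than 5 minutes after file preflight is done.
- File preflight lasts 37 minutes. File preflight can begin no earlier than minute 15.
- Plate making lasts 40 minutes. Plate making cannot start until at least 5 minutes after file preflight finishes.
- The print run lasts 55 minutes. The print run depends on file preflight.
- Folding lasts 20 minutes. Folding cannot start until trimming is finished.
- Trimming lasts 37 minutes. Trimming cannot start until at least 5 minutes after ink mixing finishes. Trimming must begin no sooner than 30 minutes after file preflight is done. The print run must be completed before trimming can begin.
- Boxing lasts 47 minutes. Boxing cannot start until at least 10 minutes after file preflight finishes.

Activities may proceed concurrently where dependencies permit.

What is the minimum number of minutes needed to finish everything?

214

File preflight cannot begin until its own release at minute 15. It runs from minute 15 to 15 + 37 = minute 52.
Boxing waits on file preflight (finishes minute 52, plus 10-minute gap → minute 62), so it starts at minute 62 and finishes at 62 + 47 = minute 109.
The print run waits on file preflight (finishes minute 52), so it starts at minute 52 and finishes at 52 + 55 = minute 107.
Plate making waits on file preflight (finishes minute 52, plus 5-minute gap → minute 57), so it starts at minute 57 and finishes at 57 + 40 = minute 97.
For ink mixing: plate making (finishes minute 97); file preflight (finishes minute 52, plus 5-minute gap → minute 57). Taking the maximum gives a start of minute 97, and it finishes at 97 + 55 = minute 152.
Trimming cannot start until ink mixing (finishes minute 152, plus 5-minute gap → minute 157); file preflight (finishes minute 52, plus 30-minute gap → minute 82); the print run (finishes minute 107). The controlling bound is minute 157, so trimming finishes at 157 + 37 = minute 194.
After trimming (finishes minute 194), folding can start at minute 194 and finishes at minute 214.
All tasks are finished once the last one completes. Finish times: File preflight at 52, Plate making at 97, Ink mixing at 152, The print run at 107, Trimming at 194, Folding at 214, Boxing at 109. The latest is minute 214.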